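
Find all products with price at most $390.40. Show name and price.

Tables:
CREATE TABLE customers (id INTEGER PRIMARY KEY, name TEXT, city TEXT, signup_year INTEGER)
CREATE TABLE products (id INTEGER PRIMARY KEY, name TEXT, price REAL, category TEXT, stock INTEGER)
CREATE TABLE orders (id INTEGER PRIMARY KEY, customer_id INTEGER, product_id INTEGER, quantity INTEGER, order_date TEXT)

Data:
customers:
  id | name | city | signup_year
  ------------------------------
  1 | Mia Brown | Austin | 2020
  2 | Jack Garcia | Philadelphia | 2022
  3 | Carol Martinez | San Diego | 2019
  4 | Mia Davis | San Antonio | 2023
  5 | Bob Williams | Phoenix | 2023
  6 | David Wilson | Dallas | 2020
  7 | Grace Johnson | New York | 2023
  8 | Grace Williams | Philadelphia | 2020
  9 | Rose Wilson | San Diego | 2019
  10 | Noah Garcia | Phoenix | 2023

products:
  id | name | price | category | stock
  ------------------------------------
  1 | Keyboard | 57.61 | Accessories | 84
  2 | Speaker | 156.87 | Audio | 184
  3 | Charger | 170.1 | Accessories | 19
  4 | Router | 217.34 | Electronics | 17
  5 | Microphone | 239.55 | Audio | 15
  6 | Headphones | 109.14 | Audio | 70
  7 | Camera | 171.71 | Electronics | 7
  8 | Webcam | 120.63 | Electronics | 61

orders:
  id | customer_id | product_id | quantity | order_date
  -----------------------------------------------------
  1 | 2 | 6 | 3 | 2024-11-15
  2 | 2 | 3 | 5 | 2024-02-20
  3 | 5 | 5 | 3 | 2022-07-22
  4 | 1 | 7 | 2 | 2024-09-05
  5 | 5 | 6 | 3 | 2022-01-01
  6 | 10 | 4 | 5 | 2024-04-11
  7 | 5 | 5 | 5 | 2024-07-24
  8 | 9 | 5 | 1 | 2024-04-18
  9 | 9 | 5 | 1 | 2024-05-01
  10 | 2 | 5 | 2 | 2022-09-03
SELECT name, price FROM products WHERE price <= 390.4

Execution result:
name | price
Keyboard | 57.61
Speaker | 156.87
Charger | 170.10
Router | 217.34
Microphone | 239.55
Headphones | 109.14
Camera | 171.71
Webcam | 120.63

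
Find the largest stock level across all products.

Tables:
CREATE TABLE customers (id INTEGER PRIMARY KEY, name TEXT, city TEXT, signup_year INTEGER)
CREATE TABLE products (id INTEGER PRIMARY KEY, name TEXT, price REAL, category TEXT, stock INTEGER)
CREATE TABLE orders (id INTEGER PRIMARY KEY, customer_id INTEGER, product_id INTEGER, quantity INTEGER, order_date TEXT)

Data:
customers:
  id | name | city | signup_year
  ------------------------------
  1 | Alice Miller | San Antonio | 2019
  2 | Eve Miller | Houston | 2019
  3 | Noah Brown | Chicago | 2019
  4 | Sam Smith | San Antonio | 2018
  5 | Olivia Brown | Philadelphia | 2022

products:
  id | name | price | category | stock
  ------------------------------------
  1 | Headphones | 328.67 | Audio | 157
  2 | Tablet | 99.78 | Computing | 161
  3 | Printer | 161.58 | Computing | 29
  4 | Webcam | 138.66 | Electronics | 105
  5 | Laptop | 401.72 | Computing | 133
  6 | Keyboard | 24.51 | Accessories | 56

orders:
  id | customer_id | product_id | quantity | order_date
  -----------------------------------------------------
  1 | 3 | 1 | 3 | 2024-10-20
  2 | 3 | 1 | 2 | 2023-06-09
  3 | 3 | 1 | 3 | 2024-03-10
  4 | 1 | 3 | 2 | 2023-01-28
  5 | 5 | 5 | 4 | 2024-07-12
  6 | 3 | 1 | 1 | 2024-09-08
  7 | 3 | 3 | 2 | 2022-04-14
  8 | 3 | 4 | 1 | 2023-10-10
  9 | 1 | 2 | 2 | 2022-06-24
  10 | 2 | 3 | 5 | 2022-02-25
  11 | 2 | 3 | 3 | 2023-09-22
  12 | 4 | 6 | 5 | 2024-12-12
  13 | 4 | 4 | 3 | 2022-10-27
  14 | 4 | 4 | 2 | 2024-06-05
SELECT MAX(stock) FROM products

Execution result:
161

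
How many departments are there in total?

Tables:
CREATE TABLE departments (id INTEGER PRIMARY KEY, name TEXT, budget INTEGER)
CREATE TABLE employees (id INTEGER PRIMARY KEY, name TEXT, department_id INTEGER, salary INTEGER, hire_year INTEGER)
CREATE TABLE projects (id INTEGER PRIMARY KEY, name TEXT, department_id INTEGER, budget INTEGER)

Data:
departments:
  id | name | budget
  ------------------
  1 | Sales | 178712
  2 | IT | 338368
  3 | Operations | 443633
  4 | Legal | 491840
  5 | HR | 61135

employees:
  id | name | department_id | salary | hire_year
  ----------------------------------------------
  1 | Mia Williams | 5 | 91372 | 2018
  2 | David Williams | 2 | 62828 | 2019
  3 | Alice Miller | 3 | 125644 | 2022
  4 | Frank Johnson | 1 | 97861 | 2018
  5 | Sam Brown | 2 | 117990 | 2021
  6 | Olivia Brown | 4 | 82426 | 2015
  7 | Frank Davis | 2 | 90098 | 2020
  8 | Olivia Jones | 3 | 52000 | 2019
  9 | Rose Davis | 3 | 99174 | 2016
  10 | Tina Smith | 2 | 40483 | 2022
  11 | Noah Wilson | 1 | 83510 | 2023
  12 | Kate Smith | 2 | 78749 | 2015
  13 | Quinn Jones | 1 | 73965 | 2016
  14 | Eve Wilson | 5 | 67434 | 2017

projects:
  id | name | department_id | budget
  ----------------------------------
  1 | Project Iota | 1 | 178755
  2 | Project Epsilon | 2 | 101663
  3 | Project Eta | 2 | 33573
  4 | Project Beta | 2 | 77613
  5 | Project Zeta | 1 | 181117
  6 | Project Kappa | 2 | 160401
SELECT COUNT(*) FROM departments

Execution result:
5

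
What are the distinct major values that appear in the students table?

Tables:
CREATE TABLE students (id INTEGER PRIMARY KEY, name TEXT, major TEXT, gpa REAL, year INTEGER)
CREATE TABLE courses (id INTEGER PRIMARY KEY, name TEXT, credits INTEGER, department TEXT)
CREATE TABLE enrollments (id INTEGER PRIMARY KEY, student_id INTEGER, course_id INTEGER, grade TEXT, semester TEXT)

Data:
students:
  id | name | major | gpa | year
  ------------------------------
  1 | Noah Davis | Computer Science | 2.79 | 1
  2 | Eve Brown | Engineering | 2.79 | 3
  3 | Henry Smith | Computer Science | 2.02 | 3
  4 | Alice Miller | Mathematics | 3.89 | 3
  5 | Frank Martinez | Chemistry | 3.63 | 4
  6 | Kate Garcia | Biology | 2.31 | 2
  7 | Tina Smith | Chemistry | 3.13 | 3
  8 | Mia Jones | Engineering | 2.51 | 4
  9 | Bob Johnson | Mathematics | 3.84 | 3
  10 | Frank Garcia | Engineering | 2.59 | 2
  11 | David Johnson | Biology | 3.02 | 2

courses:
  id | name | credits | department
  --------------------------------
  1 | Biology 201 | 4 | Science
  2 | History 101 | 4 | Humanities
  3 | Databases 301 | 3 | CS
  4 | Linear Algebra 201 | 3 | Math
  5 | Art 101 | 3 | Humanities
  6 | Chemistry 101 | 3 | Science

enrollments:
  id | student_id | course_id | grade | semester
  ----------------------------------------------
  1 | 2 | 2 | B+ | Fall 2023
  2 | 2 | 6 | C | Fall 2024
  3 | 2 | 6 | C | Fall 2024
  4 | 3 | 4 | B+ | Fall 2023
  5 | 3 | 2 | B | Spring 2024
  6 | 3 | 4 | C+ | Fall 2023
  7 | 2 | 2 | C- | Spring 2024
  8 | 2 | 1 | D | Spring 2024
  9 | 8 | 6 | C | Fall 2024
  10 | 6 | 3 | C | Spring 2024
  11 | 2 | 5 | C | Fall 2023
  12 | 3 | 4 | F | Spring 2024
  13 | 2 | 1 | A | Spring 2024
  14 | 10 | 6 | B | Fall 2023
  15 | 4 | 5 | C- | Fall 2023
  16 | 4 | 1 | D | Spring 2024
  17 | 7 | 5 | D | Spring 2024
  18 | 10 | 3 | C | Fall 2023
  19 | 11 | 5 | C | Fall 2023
SELECT DISTINCT major FROM students

Execution result:
major
Computer Science
Engineering
Mathematics
Chemistry
Biology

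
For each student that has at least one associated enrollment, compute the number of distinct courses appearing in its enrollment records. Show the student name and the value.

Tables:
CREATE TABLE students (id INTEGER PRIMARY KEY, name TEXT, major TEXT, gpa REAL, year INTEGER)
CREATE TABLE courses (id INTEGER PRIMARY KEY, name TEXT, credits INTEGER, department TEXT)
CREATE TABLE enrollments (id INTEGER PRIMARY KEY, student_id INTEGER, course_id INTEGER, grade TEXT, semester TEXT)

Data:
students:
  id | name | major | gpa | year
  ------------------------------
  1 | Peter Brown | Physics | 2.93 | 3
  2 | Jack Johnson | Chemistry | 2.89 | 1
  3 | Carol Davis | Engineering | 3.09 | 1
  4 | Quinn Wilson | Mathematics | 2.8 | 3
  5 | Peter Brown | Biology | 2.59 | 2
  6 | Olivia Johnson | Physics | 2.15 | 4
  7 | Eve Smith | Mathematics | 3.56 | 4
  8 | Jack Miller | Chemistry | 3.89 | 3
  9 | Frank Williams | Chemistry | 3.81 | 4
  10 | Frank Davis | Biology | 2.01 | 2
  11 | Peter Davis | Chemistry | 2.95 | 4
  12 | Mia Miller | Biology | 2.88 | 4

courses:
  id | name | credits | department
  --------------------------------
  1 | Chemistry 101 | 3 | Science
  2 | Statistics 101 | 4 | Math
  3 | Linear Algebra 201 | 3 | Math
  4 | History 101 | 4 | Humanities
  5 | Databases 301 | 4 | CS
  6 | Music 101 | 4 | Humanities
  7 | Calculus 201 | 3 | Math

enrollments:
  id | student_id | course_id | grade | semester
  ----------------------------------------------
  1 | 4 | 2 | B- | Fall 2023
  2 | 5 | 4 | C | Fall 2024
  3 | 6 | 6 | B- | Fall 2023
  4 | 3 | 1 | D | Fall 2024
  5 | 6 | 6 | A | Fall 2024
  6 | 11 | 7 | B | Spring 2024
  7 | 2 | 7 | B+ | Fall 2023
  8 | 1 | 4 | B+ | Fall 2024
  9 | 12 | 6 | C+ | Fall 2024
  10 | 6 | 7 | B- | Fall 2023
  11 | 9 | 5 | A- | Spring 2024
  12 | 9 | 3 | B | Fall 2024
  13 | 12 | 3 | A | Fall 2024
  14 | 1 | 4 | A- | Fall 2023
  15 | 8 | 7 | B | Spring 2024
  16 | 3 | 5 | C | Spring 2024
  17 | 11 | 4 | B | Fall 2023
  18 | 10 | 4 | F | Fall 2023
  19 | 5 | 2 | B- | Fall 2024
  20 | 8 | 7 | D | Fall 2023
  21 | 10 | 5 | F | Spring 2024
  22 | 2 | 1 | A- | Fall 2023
SELECT p.name, COUNT(DISTINCT c.course_id) AS distinct_course_count FROM enrollments c JOIN students p ON c.student_id = p.id GROUP BY p.id, p.name

Execution result:
name | distinct_course_count
Peter Brown | 1
Jack Johnson | 2
Carol Davis | 2
Quinn Wilson | 1
Peter Brown | 2
Olivia Johnson | 2
Jack Miller | 1
Frank Williams | 2
Frank Davis | 2
Peter Davis | 2
Mia Miller | 2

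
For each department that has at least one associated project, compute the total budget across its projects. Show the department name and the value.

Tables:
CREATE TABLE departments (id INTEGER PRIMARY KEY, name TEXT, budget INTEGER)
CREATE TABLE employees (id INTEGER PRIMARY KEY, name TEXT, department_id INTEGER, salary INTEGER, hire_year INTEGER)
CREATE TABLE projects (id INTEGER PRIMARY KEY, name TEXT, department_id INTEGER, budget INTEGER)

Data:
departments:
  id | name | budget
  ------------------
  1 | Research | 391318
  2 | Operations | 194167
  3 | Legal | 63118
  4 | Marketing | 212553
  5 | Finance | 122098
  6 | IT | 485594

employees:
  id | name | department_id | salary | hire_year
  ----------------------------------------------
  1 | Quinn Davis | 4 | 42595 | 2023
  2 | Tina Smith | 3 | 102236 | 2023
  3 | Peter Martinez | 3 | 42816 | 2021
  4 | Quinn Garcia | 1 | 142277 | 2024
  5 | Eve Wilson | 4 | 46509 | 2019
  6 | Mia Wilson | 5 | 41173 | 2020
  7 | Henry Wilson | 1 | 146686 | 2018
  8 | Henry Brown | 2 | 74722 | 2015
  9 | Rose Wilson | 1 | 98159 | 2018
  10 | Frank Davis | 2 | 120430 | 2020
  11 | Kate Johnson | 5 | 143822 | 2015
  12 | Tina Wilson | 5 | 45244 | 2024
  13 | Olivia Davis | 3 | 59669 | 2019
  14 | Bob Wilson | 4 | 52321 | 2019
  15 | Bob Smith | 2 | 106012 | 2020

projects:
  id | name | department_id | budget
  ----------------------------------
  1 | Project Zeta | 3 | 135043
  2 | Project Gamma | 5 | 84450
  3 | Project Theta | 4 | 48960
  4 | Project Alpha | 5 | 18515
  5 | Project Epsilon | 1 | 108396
SELECT p.name, SUM(c.budget) AS sum_budget FROM projects c JOIN departments p ON c.department_id = p.id GROUP BY p.id, p.name

Execution result:
name | sum_budget
Research | 108396
Legal | 135043
Marketing | 48960
Finance | 102965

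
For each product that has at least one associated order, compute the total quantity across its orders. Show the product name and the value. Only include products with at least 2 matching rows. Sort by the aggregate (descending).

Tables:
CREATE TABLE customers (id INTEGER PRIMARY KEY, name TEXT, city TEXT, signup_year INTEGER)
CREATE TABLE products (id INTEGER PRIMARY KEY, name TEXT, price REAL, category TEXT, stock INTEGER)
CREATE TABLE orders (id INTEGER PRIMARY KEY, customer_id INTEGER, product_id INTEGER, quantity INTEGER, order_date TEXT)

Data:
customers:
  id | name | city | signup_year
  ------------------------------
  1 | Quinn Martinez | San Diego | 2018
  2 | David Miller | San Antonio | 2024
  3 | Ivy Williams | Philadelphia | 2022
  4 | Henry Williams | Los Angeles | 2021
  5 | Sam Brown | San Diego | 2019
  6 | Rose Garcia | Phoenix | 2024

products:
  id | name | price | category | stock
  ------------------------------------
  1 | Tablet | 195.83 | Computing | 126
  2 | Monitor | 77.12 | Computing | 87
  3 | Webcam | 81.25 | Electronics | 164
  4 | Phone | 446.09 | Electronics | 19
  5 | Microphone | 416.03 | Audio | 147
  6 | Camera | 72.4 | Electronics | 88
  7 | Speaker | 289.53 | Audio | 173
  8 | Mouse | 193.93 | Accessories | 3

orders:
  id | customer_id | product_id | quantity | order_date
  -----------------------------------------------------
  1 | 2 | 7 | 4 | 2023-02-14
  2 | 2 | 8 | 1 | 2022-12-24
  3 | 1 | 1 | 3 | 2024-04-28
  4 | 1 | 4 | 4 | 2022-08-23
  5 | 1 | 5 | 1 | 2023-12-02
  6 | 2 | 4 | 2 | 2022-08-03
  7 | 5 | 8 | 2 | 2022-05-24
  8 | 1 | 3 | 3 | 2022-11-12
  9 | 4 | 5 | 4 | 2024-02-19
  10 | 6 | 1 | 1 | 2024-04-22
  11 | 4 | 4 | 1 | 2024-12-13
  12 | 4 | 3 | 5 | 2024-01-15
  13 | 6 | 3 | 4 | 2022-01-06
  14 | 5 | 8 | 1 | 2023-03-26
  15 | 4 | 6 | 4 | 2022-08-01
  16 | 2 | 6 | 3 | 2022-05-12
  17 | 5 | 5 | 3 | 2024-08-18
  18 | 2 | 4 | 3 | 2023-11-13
SELECT p.name, SUM(c.quantity) AS sum_quantity FROM orders c JOIN products p ON c.product_id = p.id GROUP BY p.id, p.name HAVING COUNT(*) >= 2 ORDER BY sum_quantity DESC

Execution result:
name | sum_quantity
Webcam | 12
Phone | 10
Microphone | 8
Camera | 7
Tablet | 4
Mouse | 4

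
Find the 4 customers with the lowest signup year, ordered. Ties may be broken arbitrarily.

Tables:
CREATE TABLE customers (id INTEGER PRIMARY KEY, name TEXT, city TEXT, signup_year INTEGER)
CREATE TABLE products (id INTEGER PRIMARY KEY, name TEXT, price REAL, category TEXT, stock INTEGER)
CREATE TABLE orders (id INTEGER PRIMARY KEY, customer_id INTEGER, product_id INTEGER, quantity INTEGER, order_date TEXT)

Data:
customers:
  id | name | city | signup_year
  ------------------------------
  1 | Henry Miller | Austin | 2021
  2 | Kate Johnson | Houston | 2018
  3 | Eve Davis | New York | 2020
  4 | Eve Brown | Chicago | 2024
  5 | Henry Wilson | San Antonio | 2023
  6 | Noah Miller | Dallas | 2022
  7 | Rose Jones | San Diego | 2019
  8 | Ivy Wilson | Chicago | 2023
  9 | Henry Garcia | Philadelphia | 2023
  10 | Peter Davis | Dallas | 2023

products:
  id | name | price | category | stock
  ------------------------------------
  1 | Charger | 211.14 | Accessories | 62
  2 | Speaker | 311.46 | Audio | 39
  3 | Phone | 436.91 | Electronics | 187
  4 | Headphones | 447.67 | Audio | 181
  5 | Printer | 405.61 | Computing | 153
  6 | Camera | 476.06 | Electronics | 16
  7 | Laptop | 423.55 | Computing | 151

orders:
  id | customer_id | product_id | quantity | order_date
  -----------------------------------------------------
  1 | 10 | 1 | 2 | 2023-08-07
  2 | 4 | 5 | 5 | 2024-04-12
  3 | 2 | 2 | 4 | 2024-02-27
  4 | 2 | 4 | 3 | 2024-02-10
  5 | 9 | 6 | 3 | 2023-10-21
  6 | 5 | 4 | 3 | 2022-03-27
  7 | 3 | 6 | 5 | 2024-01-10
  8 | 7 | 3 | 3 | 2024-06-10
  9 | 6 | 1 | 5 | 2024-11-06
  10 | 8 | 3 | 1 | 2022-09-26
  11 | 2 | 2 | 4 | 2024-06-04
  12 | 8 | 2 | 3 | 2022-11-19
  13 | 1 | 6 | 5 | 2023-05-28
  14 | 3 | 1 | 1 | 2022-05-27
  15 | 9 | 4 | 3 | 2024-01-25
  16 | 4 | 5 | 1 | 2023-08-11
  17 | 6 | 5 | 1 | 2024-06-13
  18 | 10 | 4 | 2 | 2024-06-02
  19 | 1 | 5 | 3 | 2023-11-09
SELECT name, signup_year FROM customers ORDER BY signup_year ASC LIMIT 4

Execution result:
name | signup_year
Kate Johnson | 2018
Rose Jones | 2019
Eve Davis | 2020
Henry Miller | 2021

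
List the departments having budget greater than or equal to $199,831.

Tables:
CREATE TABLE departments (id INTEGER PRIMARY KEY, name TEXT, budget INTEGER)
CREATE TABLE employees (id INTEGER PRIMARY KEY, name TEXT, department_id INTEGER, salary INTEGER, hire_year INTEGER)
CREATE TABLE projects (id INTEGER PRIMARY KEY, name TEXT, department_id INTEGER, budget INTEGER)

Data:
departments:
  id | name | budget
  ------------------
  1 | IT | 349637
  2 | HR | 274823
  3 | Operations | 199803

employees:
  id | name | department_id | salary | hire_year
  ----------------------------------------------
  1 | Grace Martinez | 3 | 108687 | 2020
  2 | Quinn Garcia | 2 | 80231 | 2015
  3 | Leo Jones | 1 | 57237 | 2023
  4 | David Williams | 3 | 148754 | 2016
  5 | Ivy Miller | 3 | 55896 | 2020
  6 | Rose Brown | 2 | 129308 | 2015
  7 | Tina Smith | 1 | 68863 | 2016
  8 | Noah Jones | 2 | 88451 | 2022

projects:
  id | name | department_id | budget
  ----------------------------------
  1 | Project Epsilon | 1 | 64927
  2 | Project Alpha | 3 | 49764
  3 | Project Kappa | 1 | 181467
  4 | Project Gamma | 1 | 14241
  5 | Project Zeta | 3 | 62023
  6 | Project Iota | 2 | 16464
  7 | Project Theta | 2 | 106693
SELECT name, budget FROM departments WHERE budget >= 199831

Execution result:
name | budget
IT | 349637
HR | 274823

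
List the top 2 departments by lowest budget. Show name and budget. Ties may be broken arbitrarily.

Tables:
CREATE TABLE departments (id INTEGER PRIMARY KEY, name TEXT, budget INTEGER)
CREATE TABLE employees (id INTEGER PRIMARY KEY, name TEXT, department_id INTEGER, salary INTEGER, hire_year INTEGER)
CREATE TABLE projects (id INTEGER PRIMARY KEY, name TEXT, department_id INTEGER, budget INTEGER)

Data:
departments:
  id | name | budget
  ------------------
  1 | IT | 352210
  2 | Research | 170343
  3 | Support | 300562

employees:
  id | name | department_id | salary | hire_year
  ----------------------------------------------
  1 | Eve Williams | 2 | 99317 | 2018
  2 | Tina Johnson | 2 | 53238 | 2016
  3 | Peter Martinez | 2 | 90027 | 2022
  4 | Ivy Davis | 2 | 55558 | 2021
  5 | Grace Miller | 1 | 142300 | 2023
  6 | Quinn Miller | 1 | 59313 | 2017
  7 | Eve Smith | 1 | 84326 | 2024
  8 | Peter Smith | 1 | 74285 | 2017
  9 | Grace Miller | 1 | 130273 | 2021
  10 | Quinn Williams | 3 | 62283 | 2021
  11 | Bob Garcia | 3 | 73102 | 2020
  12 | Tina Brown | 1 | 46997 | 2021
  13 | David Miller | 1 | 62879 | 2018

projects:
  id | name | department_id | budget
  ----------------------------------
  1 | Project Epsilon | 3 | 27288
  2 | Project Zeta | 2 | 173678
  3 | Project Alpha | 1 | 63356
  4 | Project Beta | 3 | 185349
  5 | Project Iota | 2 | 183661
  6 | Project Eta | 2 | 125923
SELECT name, budget FROM departments ORDER BY budget ASC LIMIT 2

Execution result:
name | budget
Research | 170343
Support | 300562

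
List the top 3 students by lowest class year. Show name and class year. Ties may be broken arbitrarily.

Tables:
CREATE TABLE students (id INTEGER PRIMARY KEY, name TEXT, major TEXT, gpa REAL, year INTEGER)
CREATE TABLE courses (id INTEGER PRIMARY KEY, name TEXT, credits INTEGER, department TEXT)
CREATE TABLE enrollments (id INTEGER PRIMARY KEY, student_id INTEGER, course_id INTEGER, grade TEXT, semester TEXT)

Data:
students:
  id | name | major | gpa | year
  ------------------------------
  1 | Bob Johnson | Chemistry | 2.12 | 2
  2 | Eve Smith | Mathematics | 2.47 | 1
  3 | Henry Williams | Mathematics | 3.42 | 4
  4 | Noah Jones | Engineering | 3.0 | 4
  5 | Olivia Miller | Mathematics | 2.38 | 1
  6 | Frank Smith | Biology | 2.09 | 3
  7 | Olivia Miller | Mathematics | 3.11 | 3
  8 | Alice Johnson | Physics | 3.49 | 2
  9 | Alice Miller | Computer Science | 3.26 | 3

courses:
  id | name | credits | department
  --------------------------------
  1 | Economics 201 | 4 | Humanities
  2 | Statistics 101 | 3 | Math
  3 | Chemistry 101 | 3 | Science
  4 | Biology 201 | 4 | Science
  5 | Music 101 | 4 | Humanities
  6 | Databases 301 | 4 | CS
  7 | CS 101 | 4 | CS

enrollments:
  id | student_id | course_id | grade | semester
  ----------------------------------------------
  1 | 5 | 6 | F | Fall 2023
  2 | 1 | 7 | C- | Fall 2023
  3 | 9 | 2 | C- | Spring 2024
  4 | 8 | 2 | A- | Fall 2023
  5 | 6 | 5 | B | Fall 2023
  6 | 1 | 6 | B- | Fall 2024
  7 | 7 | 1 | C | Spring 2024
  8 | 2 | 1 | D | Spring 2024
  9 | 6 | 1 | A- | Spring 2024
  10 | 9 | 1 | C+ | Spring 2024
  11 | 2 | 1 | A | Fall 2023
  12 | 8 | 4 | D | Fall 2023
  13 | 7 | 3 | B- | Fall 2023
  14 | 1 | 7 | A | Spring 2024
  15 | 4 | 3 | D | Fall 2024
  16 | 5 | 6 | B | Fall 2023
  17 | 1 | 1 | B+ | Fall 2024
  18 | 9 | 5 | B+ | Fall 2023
SELECT name, year FROM students ORDER BY year ASC LIMIT 3

Execution result:
name | year
Eve Smith | 1
Olivia Miller | 1
Bob Johnson | 2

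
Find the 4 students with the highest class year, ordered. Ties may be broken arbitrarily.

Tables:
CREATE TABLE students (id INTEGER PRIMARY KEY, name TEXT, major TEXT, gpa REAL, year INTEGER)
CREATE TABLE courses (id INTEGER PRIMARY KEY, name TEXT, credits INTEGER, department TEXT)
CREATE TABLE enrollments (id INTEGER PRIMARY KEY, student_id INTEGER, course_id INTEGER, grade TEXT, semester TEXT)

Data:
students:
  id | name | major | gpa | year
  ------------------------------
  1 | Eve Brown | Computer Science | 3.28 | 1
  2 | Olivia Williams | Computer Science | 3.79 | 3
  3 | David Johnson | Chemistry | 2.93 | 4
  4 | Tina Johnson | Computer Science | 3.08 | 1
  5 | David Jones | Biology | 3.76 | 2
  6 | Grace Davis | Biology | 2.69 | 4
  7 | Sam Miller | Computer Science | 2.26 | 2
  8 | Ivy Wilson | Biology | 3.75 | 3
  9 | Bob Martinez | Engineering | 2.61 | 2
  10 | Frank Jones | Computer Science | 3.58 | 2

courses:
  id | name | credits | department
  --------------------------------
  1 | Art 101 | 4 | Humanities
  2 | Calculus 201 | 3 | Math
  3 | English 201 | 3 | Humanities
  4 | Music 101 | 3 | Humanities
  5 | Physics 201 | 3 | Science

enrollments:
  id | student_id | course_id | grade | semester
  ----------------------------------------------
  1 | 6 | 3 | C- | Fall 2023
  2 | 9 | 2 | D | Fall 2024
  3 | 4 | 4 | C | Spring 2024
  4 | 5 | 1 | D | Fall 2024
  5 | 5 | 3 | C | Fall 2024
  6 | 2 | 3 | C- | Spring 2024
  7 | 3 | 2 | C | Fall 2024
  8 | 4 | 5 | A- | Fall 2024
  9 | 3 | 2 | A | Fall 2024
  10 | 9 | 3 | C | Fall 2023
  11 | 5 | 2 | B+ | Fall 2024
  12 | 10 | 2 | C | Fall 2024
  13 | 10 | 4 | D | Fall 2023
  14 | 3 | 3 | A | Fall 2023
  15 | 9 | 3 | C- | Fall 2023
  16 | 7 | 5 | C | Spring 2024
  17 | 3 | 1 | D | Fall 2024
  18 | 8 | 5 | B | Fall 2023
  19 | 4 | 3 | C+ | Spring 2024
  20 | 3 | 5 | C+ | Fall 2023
SELECT name, year FROM students ORDER BY year DESC LIMIT 4

Execution result:
name | year
David Johnson | 4
Grace Davis | 4
Olivia Williams | 3
Ivy Wilson | 3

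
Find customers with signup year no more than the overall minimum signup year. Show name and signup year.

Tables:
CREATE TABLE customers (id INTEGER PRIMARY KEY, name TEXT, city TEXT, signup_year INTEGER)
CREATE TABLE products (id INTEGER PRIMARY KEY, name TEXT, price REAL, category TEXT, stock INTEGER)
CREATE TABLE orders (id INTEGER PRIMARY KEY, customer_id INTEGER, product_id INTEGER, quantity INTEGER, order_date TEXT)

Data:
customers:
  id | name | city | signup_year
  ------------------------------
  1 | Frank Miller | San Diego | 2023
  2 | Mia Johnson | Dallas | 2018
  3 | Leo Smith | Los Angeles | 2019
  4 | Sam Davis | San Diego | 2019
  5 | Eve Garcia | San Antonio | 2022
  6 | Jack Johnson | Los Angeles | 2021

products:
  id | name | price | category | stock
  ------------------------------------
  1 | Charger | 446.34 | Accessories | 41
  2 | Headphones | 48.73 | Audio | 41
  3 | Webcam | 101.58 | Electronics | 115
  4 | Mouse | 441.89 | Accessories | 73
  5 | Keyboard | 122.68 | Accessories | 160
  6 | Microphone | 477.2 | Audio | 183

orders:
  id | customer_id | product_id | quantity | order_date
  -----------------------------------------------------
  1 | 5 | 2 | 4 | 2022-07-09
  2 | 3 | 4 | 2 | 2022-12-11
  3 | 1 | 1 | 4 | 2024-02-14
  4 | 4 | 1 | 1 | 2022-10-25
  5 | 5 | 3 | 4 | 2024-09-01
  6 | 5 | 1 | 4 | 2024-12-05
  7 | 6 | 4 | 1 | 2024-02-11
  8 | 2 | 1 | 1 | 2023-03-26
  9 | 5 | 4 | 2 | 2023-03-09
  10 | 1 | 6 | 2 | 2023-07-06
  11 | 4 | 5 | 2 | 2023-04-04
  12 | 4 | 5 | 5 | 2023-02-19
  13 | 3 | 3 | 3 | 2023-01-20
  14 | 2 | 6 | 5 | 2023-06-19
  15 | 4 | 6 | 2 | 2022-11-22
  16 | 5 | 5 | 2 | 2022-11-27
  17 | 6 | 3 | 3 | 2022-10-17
SELECT name, signup_year FROM customers WHERE signup_year <= (SELECT MIN(signup_year) FROM customers)

Execution result:
name | signup_year
Mia Johnson | 2018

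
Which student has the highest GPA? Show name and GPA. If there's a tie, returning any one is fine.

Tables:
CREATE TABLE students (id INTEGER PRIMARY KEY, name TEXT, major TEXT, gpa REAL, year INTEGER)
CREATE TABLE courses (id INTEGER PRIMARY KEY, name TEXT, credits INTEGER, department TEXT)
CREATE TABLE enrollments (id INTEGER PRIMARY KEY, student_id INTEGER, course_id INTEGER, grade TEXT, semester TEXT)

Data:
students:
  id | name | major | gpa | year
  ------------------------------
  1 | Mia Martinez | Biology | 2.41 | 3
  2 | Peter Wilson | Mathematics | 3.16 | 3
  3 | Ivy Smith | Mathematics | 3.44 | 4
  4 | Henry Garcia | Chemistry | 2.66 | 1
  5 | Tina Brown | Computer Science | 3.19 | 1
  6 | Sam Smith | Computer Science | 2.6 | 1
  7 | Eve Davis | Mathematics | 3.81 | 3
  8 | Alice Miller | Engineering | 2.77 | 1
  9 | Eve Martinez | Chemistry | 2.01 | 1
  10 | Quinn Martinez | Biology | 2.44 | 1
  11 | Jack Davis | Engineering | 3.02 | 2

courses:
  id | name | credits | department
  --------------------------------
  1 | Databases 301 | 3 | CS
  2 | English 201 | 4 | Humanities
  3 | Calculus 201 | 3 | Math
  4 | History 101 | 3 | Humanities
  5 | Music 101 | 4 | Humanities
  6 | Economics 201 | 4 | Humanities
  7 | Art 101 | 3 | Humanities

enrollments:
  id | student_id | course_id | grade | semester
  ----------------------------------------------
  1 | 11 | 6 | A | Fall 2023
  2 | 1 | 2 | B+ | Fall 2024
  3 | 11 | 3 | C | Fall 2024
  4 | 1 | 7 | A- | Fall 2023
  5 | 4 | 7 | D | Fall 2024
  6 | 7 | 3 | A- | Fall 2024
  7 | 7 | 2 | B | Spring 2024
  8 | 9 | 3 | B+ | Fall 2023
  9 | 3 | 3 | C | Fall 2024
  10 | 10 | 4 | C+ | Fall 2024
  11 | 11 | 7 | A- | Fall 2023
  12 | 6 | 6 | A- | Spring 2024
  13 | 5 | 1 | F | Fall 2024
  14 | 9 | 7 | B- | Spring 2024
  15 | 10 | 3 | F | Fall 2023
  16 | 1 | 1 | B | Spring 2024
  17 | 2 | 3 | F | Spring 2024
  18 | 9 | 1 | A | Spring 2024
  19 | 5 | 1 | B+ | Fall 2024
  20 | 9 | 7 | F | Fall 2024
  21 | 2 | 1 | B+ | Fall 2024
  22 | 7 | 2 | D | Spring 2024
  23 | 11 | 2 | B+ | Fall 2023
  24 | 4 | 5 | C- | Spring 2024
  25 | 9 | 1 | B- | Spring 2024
SELECT name, gpa FROM students ORDER BY gpa DESC LIMIT 1

Execution result:
name | gpa
Eve Davis | 3.81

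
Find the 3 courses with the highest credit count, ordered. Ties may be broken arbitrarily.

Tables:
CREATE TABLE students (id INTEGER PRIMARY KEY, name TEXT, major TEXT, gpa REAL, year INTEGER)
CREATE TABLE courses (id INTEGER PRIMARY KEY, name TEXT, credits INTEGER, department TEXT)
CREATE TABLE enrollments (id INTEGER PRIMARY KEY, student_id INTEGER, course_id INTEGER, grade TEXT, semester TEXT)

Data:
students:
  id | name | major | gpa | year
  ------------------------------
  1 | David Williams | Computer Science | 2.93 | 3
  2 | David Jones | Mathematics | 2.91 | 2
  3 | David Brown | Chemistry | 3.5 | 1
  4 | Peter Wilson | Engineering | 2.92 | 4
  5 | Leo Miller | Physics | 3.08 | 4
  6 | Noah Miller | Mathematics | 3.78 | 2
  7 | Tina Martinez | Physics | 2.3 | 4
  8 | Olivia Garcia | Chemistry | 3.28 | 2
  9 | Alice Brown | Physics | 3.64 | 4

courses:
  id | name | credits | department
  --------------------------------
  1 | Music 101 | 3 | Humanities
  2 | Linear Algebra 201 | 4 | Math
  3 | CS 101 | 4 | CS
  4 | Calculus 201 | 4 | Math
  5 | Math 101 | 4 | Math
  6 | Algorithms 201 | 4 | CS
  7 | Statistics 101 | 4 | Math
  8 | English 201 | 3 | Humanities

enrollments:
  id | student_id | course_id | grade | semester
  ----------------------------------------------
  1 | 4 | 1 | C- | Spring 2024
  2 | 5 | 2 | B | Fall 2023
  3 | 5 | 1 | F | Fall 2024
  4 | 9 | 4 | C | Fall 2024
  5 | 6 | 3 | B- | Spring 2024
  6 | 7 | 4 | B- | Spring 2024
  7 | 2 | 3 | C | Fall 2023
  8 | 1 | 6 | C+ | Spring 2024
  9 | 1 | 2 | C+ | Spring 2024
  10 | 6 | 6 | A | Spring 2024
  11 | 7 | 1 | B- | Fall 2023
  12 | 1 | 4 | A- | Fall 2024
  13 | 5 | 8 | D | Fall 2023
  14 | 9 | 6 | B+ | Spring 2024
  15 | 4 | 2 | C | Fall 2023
SELECT name, credits FROM courses ORDER BY credits DESC LIMIT 3

Execution result:
name | credits
Linear Algebra 201 | 4
CS 101 | 4
Calculus 201 | 4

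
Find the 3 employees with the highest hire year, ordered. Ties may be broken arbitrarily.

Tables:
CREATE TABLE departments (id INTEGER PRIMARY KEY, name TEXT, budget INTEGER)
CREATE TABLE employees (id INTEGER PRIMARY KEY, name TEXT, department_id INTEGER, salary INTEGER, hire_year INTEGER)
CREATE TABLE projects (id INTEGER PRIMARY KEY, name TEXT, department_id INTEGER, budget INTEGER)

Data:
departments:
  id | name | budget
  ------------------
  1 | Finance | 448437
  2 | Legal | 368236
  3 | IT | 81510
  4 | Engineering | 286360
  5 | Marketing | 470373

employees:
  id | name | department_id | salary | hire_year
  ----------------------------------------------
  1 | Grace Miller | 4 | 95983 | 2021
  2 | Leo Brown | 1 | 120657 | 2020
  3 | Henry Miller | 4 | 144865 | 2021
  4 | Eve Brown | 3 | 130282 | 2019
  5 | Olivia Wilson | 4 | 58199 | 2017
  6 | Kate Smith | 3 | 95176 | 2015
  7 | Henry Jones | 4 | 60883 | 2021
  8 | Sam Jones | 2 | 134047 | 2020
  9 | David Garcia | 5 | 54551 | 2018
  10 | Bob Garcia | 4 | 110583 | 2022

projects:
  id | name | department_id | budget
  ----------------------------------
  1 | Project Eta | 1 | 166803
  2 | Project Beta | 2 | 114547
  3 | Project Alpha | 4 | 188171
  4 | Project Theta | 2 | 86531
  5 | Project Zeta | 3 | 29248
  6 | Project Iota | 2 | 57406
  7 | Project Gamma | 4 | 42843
SELECT name, hire_year FROM employees ORDER BY hire_year DESC LIMIT 3

Execution result:
name | hire_year
Bob Garcia | 2022
Grace Miller | 2021
Henry Miller | 2021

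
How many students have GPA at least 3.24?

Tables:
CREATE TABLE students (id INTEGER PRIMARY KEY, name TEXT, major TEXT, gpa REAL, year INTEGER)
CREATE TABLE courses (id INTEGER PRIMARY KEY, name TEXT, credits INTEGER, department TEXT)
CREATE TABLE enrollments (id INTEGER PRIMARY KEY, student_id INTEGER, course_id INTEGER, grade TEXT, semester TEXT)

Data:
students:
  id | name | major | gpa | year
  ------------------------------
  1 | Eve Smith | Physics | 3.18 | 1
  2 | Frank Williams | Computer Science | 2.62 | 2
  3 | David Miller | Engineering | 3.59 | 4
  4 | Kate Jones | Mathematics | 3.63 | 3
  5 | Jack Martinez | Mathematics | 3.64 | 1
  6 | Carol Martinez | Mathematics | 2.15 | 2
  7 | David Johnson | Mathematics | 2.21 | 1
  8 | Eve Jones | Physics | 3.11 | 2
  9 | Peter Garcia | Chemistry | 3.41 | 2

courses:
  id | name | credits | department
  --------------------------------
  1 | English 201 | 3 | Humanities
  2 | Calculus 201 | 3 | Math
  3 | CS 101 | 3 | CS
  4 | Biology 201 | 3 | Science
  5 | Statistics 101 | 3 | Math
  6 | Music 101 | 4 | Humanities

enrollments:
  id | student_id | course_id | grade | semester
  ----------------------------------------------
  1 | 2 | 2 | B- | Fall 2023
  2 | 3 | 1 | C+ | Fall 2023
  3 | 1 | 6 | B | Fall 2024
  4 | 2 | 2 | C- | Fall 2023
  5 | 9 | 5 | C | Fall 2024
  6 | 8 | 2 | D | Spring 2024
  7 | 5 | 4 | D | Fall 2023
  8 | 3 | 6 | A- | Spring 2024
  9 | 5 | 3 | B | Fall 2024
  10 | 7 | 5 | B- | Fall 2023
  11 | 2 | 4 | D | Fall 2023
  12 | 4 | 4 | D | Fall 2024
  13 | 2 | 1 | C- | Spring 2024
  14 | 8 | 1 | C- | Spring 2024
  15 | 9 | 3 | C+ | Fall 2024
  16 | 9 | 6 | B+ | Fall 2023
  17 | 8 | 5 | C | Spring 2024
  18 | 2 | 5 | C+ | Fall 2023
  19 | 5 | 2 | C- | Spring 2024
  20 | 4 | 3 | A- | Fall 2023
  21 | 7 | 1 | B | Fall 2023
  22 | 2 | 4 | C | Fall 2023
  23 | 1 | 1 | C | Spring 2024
SELECT COUNT(*) FROM students WHERE gpa >= 3.24

Execution result:
4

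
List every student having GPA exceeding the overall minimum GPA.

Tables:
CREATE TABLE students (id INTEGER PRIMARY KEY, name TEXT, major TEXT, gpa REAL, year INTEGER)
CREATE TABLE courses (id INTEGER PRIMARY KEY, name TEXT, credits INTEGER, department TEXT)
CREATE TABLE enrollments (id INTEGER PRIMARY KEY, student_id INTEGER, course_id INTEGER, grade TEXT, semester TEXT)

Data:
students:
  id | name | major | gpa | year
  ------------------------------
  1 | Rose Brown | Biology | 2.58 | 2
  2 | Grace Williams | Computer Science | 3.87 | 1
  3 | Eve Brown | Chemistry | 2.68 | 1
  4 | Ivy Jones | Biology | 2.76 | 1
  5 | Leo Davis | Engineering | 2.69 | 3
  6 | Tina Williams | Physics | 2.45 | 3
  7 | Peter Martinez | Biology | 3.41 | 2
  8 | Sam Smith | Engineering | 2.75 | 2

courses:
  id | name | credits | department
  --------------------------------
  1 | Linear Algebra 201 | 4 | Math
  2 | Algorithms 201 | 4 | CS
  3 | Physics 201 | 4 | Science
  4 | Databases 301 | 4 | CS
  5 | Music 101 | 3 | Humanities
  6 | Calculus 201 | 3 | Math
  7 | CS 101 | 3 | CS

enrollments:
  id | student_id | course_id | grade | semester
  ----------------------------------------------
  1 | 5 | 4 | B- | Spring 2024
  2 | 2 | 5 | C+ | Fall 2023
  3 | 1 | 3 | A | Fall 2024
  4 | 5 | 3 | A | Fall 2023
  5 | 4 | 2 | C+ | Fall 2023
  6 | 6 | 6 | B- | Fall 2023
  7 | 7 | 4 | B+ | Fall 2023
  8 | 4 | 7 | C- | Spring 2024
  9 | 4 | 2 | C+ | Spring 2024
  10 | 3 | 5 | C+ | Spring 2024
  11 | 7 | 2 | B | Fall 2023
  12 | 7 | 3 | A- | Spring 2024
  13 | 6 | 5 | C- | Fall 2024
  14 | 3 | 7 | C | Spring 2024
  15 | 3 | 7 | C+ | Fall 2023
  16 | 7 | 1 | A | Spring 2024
SELECT name, gpa FROM students WHERE gpa > (SELECT MIN(gpa) FROM students)

Execution result:
name | gpa
Rose Brown | 2.58
Grace Williams | 3.87
Eve Brown | 2.68
Ivy Jones | 2.76
Leo Davis | 2.69
Peter Martinez | 3.41
Sam Smith | 2.75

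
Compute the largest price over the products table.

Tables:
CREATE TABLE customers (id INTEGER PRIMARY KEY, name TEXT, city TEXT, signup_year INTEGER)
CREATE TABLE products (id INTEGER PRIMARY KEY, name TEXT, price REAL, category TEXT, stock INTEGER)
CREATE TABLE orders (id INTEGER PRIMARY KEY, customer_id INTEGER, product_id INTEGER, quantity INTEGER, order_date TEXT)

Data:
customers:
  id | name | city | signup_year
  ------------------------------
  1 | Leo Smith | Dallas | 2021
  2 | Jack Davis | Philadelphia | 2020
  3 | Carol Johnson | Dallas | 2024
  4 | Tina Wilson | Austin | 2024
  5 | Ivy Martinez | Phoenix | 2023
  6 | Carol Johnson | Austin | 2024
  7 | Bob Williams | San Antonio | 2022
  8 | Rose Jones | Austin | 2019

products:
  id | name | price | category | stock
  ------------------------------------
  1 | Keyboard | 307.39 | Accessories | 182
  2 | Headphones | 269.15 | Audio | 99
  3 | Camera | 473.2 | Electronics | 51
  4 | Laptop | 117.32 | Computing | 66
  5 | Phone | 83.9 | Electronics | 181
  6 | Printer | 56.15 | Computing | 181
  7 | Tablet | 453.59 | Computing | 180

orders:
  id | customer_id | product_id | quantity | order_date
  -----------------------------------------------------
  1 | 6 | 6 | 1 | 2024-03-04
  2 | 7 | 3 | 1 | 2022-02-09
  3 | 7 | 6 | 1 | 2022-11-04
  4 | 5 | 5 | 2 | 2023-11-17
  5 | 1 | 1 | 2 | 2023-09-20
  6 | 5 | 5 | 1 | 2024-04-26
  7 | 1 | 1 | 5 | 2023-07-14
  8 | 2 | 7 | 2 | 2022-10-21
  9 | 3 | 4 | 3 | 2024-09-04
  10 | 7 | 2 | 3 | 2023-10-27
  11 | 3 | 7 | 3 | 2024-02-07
SELECT MAX(price) FROM products

Execution result:
473.20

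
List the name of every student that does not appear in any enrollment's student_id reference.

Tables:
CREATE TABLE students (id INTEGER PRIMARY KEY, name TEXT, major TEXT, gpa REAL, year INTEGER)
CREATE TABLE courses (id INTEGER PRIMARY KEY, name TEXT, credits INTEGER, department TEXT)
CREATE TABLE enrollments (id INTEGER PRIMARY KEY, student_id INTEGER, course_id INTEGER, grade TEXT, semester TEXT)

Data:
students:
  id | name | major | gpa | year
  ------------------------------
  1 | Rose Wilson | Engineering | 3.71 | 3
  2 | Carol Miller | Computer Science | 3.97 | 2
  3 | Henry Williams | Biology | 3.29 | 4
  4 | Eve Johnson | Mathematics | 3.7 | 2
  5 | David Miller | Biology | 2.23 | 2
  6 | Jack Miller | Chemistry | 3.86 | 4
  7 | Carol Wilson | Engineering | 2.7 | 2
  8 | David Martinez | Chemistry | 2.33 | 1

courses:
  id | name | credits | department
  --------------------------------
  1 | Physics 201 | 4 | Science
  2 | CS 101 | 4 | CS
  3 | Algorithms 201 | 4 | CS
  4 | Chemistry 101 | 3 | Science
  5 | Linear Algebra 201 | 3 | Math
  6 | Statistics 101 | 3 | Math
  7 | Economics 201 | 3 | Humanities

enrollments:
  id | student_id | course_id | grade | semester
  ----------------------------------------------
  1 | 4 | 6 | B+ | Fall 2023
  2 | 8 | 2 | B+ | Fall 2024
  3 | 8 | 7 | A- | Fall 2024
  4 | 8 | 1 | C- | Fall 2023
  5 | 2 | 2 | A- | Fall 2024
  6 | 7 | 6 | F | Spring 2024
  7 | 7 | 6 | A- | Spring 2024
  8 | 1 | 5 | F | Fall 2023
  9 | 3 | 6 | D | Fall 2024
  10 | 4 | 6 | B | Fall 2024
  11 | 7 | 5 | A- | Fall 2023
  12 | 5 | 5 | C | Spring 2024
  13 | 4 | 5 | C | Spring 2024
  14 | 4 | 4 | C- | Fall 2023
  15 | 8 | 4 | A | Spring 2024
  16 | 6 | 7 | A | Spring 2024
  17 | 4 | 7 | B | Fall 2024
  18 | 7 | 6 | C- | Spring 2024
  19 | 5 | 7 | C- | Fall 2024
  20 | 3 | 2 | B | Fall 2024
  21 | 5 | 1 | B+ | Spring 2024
SELECT p.name FROM students p LEFT JOIN enrollments c ON c.student_id = p.id WHERE c.id IS NULL

Execution result:
(no rows)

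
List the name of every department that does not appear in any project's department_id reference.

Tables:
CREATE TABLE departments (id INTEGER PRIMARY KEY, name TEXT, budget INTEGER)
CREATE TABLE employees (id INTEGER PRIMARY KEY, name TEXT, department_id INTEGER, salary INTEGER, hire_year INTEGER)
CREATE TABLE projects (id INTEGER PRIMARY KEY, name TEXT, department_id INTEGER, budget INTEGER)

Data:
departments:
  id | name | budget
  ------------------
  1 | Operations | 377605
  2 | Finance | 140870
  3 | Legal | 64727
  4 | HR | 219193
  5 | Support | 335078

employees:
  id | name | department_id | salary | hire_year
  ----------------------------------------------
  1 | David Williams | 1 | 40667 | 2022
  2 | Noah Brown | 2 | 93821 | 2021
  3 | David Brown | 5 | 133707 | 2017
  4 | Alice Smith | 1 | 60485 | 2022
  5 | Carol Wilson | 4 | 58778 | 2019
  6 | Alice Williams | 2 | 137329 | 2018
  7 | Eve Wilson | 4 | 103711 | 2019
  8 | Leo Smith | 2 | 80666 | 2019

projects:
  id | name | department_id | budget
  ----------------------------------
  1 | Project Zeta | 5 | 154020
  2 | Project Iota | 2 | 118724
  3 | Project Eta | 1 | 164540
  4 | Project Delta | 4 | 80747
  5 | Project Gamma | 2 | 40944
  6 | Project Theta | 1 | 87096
SELECT p.name FROM departments p LEFT JOIN projects c ON c.department_id = p.id WHERE c.id IS NULL

Execution result:
Legal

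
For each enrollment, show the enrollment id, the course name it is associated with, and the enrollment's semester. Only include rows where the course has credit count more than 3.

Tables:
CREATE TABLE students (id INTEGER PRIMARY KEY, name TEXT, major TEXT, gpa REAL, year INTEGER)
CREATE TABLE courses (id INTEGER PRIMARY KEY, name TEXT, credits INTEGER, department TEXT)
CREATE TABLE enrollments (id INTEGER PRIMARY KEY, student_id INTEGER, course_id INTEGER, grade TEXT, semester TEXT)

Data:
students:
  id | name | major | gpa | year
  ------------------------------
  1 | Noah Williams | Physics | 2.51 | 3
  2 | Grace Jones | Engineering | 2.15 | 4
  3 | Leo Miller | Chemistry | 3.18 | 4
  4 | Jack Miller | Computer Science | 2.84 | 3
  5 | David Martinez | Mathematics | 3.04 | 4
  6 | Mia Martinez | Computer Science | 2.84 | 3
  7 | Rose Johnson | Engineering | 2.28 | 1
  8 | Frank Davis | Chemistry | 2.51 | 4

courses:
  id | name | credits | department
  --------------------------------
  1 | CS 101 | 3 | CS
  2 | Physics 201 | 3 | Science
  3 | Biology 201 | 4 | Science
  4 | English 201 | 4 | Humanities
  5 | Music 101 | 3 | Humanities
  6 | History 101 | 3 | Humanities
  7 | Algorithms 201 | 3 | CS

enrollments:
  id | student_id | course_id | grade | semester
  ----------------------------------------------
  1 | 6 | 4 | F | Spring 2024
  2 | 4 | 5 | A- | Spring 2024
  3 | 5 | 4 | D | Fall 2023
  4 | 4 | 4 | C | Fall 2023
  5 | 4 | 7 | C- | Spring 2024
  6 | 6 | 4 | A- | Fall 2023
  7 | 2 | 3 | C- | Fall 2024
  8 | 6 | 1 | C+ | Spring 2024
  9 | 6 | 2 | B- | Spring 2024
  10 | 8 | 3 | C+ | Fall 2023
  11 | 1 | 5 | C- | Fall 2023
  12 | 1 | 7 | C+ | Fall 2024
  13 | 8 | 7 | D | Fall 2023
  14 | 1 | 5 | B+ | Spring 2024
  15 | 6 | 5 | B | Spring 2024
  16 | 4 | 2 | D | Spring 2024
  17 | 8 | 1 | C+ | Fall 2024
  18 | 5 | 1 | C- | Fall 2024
SELECT c.id, p.name AS course, c.semester FROM enrollments c JOIN courses p ON c.course_id = p.id WHERE p.credits > 3

Execution result:
id | course | semester
1 | English 201 | Spring 2024
3 | English 201 | Fall 2023
4 | English 201 | Fall 2023
6 | English 201 | Fall 2023
7 | Biology 201 | Fall 2024
10 | Biology 201 | Fall 2023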